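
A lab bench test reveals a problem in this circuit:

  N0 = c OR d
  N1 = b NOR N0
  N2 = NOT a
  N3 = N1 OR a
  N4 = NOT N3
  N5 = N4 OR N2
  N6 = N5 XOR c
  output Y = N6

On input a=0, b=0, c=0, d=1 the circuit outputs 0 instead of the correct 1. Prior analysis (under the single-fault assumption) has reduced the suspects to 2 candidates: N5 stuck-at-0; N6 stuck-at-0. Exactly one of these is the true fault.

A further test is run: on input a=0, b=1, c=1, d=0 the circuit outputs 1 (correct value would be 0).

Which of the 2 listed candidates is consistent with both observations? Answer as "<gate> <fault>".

Evaluate each candidate on input a=0, b=1, c=1, d=0:
  N5 stuck-at-0: N0=1, N1=0, N2=1, N3=0, N4=1, N5=0 [stuck-at-0], N6=1 → 1 — matches
  N6 stuck-at-0: N0=1, N1=0, N2=1, N3=0, N4=1, N5=1, N6=0 [stuck-at-0] → 0 — eliminated
Only N5 stuck-at-0 reproduces the observed 1.

N5 stuck-at-0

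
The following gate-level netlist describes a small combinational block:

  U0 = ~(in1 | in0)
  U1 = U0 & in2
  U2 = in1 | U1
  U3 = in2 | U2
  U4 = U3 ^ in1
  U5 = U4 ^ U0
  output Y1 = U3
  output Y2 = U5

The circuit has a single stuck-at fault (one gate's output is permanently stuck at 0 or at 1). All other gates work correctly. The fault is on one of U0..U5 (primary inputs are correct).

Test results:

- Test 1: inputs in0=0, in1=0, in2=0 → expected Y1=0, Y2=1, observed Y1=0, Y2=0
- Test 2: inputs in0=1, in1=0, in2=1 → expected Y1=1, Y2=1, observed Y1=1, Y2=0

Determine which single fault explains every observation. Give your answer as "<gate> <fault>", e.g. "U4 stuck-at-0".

U5 stuck-at-0

Fault-free values for test 1 (in0=0, in1=0, in2=0): U0=1, U1=0, U2=0, U3=0, U4=0, U5=1, giving Y1=0, Y2=1. Observed Y1=0, Y2=0.
Test 1: faults giving observed Y1=0, Y2=0 are {U0 stuck-at-0, U4 stuck-at-1, U5 stuck-at-0}.
Test 2 (in0=1, in1=0, in2=1): fault-free U0=0, U1=0, U2=0, U3=1, U4=1, U5=1 → Y1=1, Y2=1; observed Y1=1, Y2=0. Eliminates U0 stuck-at-0, U4 stuck-at-1.
Only U5 stuck-at-0 is consistent with every test.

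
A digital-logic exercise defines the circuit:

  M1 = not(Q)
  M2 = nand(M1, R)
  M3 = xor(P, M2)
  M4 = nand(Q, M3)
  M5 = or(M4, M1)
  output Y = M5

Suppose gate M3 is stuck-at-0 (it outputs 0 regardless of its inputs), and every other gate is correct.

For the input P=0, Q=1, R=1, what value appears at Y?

Propagate with M3 forced: M1=0, M2=1, M3=0 [stuck-at-0], M4=1, M5=1.
So Y = 1. (Without the fault it would be 0.)

1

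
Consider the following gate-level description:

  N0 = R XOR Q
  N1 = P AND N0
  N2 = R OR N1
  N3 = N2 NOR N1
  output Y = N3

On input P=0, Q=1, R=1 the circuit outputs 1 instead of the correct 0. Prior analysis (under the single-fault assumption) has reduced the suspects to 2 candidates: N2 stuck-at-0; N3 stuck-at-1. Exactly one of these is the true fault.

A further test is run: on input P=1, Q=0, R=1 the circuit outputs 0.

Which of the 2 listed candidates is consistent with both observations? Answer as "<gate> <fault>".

Evaluate each candidate on input P=1, Q=0, R=1:
  N2 stuck-at-0: N0=1, N1=1, N2=0 [stuck-at-0], N3=0 → 0 — matches
  N3 stuck-at-1: N0=1, N1=1, N2=1, N3=1 [stuck-at-1] → 1 — eliminated
Only N2 stuck-at-0 reproduces the observed 0.

N2 stuck-at-0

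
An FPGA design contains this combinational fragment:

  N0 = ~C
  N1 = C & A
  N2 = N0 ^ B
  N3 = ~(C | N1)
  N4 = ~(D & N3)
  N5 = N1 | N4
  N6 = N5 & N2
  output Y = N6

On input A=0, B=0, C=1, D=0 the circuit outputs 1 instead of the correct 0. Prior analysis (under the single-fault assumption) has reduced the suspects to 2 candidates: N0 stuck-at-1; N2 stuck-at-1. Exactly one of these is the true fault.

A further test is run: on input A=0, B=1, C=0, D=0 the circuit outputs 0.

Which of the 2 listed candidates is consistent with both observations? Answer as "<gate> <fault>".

N0 stuck-at-1

Evaluate each candidate on input A=0, B=1, C=0, D=0:
  N0 stuck-at-1: N0=1 [stuck-at-1], N1=0, N2=0, N3=1, N4=1, N5=1, N6=0 → 0 — matches
  N2 stuck-at-1: N0=1, N1=0, N2=1 [stuck-at-1], N3=1, N4=1, N5=1, N6=1 → 1 — eliminated
Only N0 stuck-at-1 reproduces the observed 0.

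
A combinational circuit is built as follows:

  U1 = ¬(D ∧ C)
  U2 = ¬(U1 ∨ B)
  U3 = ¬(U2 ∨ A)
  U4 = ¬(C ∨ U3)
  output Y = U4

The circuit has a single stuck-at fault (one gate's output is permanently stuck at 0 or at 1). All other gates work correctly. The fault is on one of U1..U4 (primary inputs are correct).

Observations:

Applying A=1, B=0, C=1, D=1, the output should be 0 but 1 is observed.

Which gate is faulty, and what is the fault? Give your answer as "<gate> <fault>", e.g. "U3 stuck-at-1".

Fault-free values for test 1 (A=1, B=0, C=1, D=1): U1=0, U2=1, U3=0, U4=0, giving Y=0. Observed 1.
Test 1: faults giving observed 1 are {U4 stuck-at-1}.
Only U4 stuck-at-1 is consistent with every test.

U4 stuck-at-1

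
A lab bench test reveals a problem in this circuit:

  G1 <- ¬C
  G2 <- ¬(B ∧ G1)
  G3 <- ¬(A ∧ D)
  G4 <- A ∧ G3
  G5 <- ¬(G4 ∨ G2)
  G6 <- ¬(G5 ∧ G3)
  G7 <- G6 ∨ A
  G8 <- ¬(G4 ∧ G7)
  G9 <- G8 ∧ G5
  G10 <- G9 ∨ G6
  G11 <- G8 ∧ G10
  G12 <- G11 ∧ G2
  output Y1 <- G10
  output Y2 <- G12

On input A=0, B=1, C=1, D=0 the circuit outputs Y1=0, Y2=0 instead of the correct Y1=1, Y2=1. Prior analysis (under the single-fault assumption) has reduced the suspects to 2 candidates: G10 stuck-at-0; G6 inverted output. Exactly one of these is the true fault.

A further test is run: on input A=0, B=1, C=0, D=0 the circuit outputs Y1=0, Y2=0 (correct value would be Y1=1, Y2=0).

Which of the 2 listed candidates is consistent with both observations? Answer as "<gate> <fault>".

Evaluate each candidate on input A=0, B=1, C=0, D=0:
  G10 stuck-at-0: G1=1, G2=0, G3=1, G4=0, G5=1, G6=0, G7=0, G8=1, G9=1, G10=0 [stuck-at-0], G11=0, G12=0 → Y1=0, Y2=0 — matches
  G6 inverted output: G1=1, G2=0, G3=1, G4=0, G5=1, G6=1 [inverted output], G7=1, G8=1, G9=1, G10=1, G11=1, G12=0 → Y1=1, Y2=0 — eliminated
Only G10 stuck-at-0 reproduces the observed Y1=0, Y2=0.

G10 stuck-at-0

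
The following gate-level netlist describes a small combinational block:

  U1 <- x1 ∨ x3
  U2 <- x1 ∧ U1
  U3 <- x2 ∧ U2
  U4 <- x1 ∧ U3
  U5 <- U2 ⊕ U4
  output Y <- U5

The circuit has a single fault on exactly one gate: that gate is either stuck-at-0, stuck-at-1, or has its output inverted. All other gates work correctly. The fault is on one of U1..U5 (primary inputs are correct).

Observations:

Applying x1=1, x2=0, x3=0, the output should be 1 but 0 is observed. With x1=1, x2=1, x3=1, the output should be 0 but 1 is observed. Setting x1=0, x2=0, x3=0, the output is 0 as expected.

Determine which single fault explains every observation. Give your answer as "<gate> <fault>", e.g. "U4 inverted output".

U3 inverted output

Fault-free values for test 1 (x1=1, x2=0, x3=0): U1=1, U2=1, U3=0, U4=0, U5=1, giving Y=1. Observed 0.
Test 1: faults giving observed 0 are {U1 stuck-at-0, U1 inverted output, U2 stuck-at-0, U2 inverted output, U3 stuck-at-1, U3 inverted output, U4 stuck-at-1, U4 inverted output, U5 stuck-at-0, U5 inverted output}.
Test 2 (x1=1, x2=1, x3=1): fault-free U1=1, U2=1, U3=1, U4=1, U5=0 → 0; observed 1. Eliminates U1 stuck-at-0, U1 inverted output, U2 stuck-at-0, U2 inverted output, U3 stuck-at-1, U4 stuck-at-1, U5 stuck-at-0.
Test 3 (x1=0, x2=0, x3=0): fault-free U1=0, U2=0, U3=0, U4=0, U5=0 → 0; observed 0. Eliminates U4 inverted output, U5 inverted output.
Only U3 inverted output is consistent with every test.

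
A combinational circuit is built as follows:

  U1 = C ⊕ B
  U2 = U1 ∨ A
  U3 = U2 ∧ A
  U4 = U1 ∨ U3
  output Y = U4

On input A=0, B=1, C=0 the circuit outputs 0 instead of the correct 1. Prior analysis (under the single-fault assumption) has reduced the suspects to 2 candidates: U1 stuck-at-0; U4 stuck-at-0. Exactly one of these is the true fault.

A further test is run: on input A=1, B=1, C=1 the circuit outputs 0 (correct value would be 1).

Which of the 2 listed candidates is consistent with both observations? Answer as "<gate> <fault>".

U4 stuck-at-0

Evaluate each candidate on input A=1, B=1, C=1:
  U1 stuck-at-0: U1=0 [stuck-at-0], U2=1, U3=1, U4=1 → 1 — eliminated
  U4 stuck-at-0: U1=0, U2=1, U3=1, U4=0 [stuck-at-0] → 0 — matches
Only U4 stuck-at-0 reproduces the observed 0.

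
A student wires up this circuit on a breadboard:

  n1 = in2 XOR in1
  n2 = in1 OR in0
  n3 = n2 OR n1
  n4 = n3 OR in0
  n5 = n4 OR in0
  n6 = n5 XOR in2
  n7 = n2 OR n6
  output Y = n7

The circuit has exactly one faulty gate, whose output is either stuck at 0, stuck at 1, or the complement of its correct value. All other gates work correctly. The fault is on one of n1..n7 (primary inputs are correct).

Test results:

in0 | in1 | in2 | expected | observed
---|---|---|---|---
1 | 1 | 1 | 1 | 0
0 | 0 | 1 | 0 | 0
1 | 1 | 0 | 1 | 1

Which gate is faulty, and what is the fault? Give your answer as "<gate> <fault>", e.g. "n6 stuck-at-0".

n2 stuck-at-0

Fault-free values for test 1 (in0=1, in1=1, in2=1): n1=0, n2=1, n3=1, n4=1, n5=1, n6=0, n7=1, giving Y=1. Observed 0.
Test 1: faults giving observed 0 are {n2 stuck-at-0, n2 inverted output, n7 stuck-at-0, n7 inverted output}.
Test 2 (in0=0, in1=0, in2=1): fault-free n1=1, n2=0, n3=1, n4=1, n5=1, n6=0, n7=0 → 0; observed 0. Eliminates n2 inverted output, n7 inverted output.
Test 3 (in0=1, in1=1, in2=0): fault-free n1=1, n2=1, n3=1, n4=1, n5=1, n6=1, n7=1 → 1; observed 1. Eliminates n7 stuck-at-0.
Only n2 stuck-at-0 is consistent with every test.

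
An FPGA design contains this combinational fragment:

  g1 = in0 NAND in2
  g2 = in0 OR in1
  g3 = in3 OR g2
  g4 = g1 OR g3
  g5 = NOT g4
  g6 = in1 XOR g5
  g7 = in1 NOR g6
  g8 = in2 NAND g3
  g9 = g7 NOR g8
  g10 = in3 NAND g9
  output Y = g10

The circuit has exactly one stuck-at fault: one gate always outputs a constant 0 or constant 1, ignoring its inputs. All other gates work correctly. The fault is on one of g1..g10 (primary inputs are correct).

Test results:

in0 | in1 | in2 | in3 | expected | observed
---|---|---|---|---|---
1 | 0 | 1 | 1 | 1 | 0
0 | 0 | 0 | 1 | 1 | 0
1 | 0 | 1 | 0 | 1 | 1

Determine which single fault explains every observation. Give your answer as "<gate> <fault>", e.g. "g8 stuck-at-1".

Fault-free values for test 1 (in0=1, in1=0, in2=1, in3=1): g1=0, g2=1, g3=1, g4=1, g5=0, g6=0, g7=1, g8=0, g9=0, g10=1, giving Y=1. Observed 0.
Test 1: faults giving observed 0 are {g4 stuck-at-0, g5 stuck-at-1, g6 stuck-at-1, g7 stuck-at-0, g9 stuck-at-1, g10 stuck-at-0}.
Test 2 (in0=0, in1=0, in2=0, in3=1): fault-free g1=1, g2=0, g3=1, g4=1, g5=0, g6=0, g7=1, g8=1, g9=0, g10=1 → 1; observed 0. Eliminates g4 stuck-at-0, g5 stuck-at-1, g6 stuck-at-1, g7 stuck-at-0.
Test 3 (in0=1, in1=0, in2=1, in3=0): fault-free g1=0, g2=1, g3=1, g4=1, g5=0, g6=0, g7=1, g8=0, g9=0, g10=1 → 1; observed 1. Eliminates g10 stuck-at-0.
Only g9 stuck-at-1 is consistent with every test.

g9 stuck-at-1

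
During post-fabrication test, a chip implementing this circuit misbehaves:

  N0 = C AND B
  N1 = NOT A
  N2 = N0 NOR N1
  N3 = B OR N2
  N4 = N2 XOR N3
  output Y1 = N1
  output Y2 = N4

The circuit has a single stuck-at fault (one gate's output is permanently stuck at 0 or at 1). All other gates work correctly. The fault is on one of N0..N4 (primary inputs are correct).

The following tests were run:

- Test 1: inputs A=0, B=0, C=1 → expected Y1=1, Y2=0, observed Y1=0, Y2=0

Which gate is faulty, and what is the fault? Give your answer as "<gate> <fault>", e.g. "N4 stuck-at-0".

N1 stuck-at-0

Fault-free values for test 1 (A=0, B=0, C=1): N0=0, N1=1, N2=0, N3=0, N4=0, giving Y1=1, Y2=0. Observed Y1=0, Y2=0.
Test 1: faults giving observed Y1=0, Y2=0 are {N1 stuck-at-0}.
Only N1 stuck-at-0 is consistent with every test.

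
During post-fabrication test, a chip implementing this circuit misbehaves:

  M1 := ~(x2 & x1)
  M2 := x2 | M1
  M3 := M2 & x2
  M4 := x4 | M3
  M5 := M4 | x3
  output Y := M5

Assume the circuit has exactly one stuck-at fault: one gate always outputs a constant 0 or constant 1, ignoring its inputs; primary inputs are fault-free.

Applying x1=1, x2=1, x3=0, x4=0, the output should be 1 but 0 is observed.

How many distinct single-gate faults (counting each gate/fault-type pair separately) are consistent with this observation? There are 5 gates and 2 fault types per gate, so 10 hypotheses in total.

4

Fault-free: M1=0, M2=1, M3=1, M4=1, M5=1 → 1. Observed 0.
  M1 stuck-at-0: output 1 ✗
  M1 stuck-at-1: output 1 ✗
  M2 stuck-at-0: output 0 ✓
  M2 stuck-at-1: output 1 ✗
  M3 stuck-at-0: output 0 ✓
  M3 stuck-at-1: output 1 ✗
  M4 stuck-at-0: output 0 ✓
  M4 stuck-at-1: output 1 ✗
  M5 stuck-at-0: output 0 ✓
  M5 stuck-at-1: output 1 ✗
Consistent faults: {M2 stuck-at-0, M3 stuck-at-0, M4 stuck-at-0, M5 stuck-at-0} — 4 in all.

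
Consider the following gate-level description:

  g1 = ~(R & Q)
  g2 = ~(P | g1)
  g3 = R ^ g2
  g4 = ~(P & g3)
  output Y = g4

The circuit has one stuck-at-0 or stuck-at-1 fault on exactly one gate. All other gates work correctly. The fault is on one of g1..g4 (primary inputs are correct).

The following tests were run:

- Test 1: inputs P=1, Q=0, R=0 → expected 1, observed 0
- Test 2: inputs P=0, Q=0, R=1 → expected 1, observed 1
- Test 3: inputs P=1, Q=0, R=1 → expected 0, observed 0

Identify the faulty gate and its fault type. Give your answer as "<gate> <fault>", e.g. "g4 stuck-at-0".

Fault-free values for test 1 (P=1, Q=0, R=0): g1=1, g2=0, g3=0, g4=1, giving Y=1. Observed 0.
Test 1: faults giving observed 0 are {g2 stuck-at-1, g3 stuck-at-1, g4 stuck-at-0}.
Test 2 (P=0, Q=0, R=1): fault-free g1=1, g2=0, g3=1, g4=1 → 1; observed 1. Eliminates g4 stuck-at-0.
Test 3 (P=1, Q=0, R=1): fault-free g1=1, g2=0, g3=1, g4=0 → 0; observed 0. Eliminates g2 stuck-at-1.
Only g3 stuck-at-1 is consistent with every test.

g3 stuck-at-1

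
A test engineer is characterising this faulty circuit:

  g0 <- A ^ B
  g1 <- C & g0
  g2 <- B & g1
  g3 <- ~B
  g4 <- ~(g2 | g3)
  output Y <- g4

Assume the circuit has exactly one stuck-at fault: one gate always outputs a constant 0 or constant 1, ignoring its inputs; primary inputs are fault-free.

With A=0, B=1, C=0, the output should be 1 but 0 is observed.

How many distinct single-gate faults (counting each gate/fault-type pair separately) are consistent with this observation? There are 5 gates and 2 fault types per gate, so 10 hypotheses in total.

Fault-free: g0=1, g1=0, g2=0, g3=0, g4=1 → 1. Observed 0.
  g0 stuck-at-0: output 1 ✗
  g0 stuck-at-1: output 1 ✗
  g1 stuck-at-0: output 1 ✗
  g1 stuck-at-1: output 0 ✓
  g2 stuck-at-0: output 1 ✗
  g2 stuck-at-1: output 0 ✓
  g3 stuck-at-0: output 1 ✗
  g3 stuck-at-1: output 0 ✓
  g4 stuck-at-0: output 0 ✓
  g4 stuck-at-1: output 1 ✗
Consistent faults: {g1 stuck-at-1, g2 stuck-at-1, g3 stuck-at-1, g4 stuck-at-0} — 4 in all.

4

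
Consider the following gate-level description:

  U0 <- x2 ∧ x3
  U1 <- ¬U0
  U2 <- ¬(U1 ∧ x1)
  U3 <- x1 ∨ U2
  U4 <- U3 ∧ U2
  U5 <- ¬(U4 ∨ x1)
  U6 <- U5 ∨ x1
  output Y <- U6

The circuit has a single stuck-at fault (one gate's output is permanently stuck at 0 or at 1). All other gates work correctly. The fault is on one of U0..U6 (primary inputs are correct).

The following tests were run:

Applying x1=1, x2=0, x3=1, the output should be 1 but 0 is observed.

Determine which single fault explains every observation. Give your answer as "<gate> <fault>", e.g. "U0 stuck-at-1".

Fault-free values for test 1 (x1=1, x2=0, x3=1): U0=0, U1=1, U2=0, U3=1, U4=0, U5=0, U6=1, giving Y=1. Observed 0.
Test 1: faults giving observed 0 are {U6 stuck-at-0}.
Only U6 stuck-at-0 is consistent with every test.

U6 stuck-at-0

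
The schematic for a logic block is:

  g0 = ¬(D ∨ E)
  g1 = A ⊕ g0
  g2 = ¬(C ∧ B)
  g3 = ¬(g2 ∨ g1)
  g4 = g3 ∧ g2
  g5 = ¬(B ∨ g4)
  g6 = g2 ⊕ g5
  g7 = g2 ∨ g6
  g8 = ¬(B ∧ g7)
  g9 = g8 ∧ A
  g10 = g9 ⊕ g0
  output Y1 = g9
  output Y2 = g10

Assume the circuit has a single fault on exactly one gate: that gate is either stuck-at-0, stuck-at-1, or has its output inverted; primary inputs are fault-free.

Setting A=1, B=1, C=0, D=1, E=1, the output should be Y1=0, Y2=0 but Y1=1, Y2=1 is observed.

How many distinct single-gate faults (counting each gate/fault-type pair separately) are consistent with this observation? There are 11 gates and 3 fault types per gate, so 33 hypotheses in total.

8

Fault-free: g0=0, g1=1, g2=1, g3=0, g4=0, g5=0, g6=1, g7=1, g8=0, g9=0, g10=0 → Y1=0, Y2=0. Observed Y1=1, Y2=1.
  g0: none of the 3 fault types match ✗
  g1: none of the 3 fault types match ✗
  g2: stuck-at-0, inverted output ✓; others ✗
  g3: none of the 3 fault types match ✗
  g4: none of the 3 fault types match ✗
  g5: none of the 3 fault types match ✗
  g6: none of the 3 fault types match ✗
  g7: stuck-at-0, inverted output ✓; others ✗
  g8: stuck-at-1, inverted output ✓; others ✗
  g9: stuck-at-1, inverted output ✓; others ✗
  g10: none of the 3 fault types match ✗
Consistent faults: {g2 stuck-at-0, g2 inverted output, g7 stuck-at-0, g7 inverted output, g8 stuck-at-1, g8 inverted output, g9 stuck-at-1, g9 inverted output} — 8 in all.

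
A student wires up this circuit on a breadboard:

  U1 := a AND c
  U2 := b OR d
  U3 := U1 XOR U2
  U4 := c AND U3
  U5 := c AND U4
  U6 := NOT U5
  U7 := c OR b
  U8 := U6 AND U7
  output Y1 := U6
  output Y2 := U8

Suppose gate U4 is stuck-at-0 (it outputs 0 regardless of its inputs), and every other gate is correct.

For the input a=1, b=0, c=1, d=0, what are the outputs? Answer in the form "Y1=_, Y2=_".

Propagate with U4 forced: U1=1, U2=0, U3=1, U4=0 [stuck-at-0], U5=0, U6=1, U7=1, U8=1.
So the outputs are Y1=1, Y2=1. (Without the fault they would be Y1=0, Y2=0.)

Y1=1, Y2=1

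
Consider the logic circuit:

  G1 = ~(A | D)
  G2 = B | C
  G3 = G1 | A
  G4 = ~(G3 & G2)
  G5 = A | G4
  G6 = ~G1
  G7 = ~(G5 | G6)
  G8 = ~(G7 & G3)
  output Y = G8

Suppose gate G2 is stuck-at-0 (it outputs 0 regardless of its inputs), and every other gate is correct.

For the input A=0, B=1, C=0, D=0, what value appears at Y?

Propagate with G2 forced: G1=1, G2=0 [stuck-at-0], G3=1, G4=1, G5=1, G6=0, G7=0, G8=1.
So Y = 1. (Without the fault it would be 0.)

1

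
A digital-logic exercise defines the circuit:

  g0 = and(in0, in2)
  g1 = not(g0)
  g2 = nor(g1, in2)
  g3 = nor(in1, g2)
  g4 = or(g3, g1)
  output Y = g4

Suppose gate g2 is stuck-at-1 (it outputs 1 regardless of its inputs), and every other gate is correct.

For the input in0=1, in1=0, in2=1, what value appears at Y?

0

Propagate with g2 forced: g0=1, g1=0, g2=1 [stuck-at-1], g3=0, g4=0.
So Y = 0. (Without the fault it would be 1.)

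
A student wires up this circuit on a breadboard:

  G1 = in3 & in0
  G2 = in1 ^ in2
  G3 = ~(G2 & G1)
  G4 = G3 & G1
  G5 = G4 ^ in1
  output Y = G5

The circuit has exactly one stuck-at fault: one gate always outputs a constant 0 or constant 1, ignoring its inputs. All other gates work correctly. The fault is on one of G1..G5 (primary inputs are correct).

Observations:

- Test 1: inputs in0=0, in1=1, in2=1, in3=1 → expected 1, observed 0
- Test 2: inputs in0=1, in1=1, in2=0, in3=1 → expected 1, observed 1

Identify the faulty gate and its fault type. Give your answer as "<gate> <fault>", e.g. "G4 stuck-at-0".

G1 stuck-at-1

Fault-free values for test 1 (in0=0, in1=1, in2=1, in3=1): G1=0, G2=0, G3=1, G4=0, G5=1, giving Y=1. Observed 0.
Test 1: faults giving observed 0 are {G1 stuck-at-1, G4 stuck-at-1, G5 stuck-at-0}.
Test 2 (in0=1, in1=1, in2=0, in3=1): fault-free G1=1, G2=1, G3=0, G4=0, G5=1 → 1; observed 1. Eliminates G4 stuck-at-1, G5 stuck-at-0.
Only G1 stuck-at-1 is consistent with every test.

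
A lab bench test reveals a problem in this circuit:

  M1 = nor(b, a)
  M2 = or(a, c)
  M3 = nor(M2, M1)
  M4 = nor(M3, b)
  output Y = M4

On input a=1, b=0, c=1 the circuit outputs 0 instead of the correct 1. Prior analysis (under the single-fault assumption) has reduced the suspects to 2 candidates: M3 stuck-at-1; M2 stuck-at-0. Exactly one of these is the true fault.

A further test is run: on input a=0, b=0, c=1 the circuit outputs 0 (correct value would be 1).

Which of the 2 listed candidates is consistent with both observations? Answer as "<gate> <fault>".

Evaluate each candidate on input a=0, b=0, c=1:
  M3 stuck-at-1: M1=1, M2=1, M3=1 [stuck-at-1], M4=0 → 0 — matches
  M2 stuck-at-0: M1=1, M2=0 [stuck-at-0], M3=0, M4=1 → 1 — eliminated
Only M3 stuck-at-1 reproduces the observed 0.

M3 stuck-at-1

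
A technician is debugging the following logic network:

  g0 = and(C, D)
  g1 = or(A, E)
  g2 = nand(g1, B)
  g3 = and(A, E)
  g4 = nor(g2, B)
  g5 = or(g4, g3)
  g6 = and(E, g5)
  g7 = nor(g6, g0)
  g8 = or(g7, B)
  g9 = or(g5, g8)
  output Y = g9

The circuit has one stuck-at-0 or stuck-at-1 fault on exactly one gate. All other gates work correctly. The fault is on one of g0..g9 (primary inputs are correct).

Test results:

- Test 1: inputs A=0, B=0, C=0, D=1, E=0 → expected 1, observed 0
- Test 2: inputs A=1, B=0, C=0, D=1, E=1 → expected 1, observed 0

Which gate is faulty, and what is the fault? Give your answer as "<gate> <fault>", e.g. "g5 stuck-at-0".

g9 stuck-at-0

Fault-free values for test 1 (A=0, B=0, C=0, D=1, E=0): g0=0, g1=0, g2=1, g3=0, g4=0, g5=0, g6=0, g7=1, g8=1, g9=1, giving Y=1. Observed 0.
Test 1: faults giving observed 0 are {g0 stuck-at-1, g6 stuck-at-1, g7 stuck-at-0, g8 stuck-at-0, g9 stuck-at-0}.
Test 2 (A=1, B=0, C=0, D=1, E=1): fault-free g0=0, g1=1, g2=1, g3=1, g4=0, g5=1, g6=1, g7=0, g8=0, g9=1 → 1; observed 0. Eliminates g0 stuck-at-1, g6 stuck-at-1, g7 stuck-at-0, g8 stuck-at-0.
Only g9 stuck-at-0 is consistent with every test.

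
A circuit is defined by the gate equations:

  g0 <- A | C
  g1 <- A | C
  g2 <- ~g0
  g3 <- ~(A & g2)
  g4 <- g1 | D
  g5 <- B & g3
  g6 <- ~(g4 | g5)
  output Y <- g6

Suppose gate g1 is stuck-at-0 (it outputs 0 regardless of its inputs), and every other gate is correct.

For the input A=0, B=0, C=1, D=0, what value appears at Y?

Propagate with g1 forced: g0=1, g1=0 [stuck-at-0], g2=0, g3=1, g4=0, g5=0, g6=1.
So Y = 1. (Without the fault it would be 0.)

1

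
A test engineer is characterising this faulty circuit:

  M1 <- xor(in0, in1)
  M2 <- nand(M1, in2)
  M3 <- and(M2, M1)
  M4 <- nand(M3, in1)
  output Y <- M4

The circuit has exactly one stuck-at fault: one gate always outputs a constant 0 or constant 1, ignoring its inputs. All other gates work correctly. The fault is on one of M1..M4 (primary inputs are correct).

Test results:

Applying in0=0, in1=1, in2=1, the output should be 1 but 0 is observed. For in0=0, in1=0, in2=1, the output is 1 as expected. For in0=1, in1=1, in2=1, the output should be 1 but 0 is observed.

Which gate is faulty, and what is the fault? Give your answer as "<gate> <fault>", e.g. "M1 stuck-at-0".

M3 stuck-at-1

Fault-free values for test 1 (in0=0, in1=1, in2=1): M1=1, M2=0, M3=0, M4=1, giving Y=1. Observed 0.
Test 1: faults giving observed 0 are {M2 stuck-at-1, M3 stuck-at-1, M4 stuck-at-0}.
Test 2 (in0=0, in1=0, in2=1): fault-free M1=0, M2=1, M3=0, M4=1 → 1; observed 1. Eliminates M4 stuck-at-0.
Test 3 (in0=1, in1=1, in2=1): fault-free M1=0, M2=1, M3=0, M4=1 → 1; observed 0. Eliminates M2 stuck-at-1.
Only M3 stuck-at-1 is consistent with every test.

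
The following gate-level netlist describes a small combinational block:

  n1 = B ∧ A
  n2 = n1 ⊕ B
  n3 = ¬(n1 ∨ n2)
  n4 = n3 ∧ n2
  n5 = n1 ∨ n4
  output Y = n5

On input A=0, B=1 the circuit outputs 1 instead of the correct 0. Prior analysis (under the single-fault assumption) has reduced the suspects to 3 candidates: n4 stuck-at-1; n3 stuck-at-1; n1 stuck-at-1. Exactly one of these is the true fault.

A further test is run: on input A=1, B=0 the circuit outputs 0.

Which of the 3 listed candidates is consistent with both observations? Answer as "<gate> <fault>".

Evaluate each candidate on input A=1, B=0:
  n4 stuck-at-1: n1=0, n2=0, n3=1, n4=1 [stuck-at-1], n5=1 → 1 — eliminated
  n3 stuck-at-1: n1=0, n2=0, n3=1 [stuck-at-1], n4=0, n5=0 → 0 — matches
  n1 stuck-at-1: n1=1 [stuck-at-1], n2=1, n3=0, n4=0, n5=1 → 1 — eliminated
Only n3 stuck-at-1 reproduces the observed 0.

n3 stuck-at-1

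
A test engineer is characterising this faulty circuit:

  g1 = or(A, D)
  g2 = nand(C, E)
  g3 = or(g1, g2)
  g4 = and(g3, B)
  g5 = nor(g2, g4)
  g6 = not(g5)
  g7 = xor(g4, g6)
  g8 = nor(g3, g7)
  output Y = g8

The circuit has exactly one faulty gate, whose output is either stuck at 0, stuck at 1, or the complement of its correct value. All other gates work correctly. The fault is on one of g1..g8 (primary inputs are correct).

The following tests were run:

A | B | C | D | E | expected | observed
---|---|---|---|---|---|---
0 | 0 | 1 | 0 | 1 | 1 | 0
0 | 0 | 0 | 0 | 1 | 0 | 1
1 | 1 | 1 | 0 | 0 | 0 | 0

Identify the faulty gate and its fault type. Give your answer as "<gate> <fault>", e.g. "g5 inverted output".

Fault-free values for test 1 (A=0, B=0, C=1, D=0, E=1): g1=0, g2=0, g3=0, g4=0, g5=1, g6=0, g7=0, g8=1, giving Y=1. Observed 0.
Test 1: faults giving observed 0 are {g1 stuck-at-1, g1 inverted output, g2 stuck-at-1, g2 inverted output, g3 stuck-at-1, g3 inverted output, g5 stuck-at-0, g5 inverted output, g6 stuck-at-1, g6 inverted output, g7 stuck-at-1, g7 inverted output, g8 stuck-at-0, g8 inverted output}.
Test 2 (A=0, B=0, C=0, D=0, E=1): fault-free g1=0, g2=1, g3=1, g4=0, g5=0, g6=1, g7=1, g8=0 → 0; observed 1. Eliminates g1 stuck-at-1, g1 inverted output, g2 stuck-at-1, g3 stuck-at-1, g3 inverted output, g5 stuck-at-0, g5 inverted output, g6 stuck-at-1, g6 inverted output, g7 stuck-at-1, g7 inverted output, g8 stuck-at-0.
Test 3 (A=1, B=1, C=1, D=0, E=0): fault-free g1=1, g2=1, g3=1, g4=1, g5=0, g6=1, g7=0, g8=0 → 0; observed 0. Eliminates g8 inverted output.
Only g2 inverted output is consistent with every test.

g2 inverted output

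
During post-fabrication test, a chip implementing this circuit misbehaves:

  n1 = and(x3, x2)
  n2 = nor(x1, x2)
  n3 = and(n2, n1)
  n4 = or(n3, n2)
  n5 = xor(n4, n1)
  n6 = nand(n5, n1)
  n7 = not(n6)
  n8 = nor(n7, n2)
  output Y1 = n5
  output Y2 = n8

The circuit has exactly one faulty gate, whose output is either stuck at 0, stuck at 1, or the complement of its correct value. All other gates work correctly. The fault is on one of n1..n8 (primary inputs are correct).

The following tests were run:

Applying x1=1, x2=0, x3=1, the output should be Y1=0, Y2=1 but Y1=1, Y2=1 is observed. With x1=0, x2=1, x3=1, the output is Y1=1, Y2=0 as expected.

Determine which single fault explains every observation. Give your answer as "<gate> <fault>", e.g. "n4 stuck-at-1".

n5 stuck-at-1

Fault-free values for test 1 (x1=1, x2=0, x3=1): n1=0, n2=0, n3=0, n4=0, n5=0, n6=1, n7=0, n8=1, giving Y1=0, Y2=1. Observed Y1=1, Y2=1.
Test 1: faults giving observed Y1=1, Y2=1 are {n3 stuck-at-1, n3 inverted output, n4 stuck-at-1, n4 inverted output, n5 stuck-at-1, n5 inverted output}.
Test 2 (x1=0, x2=1, x3=1): fault-free n1=1, n2=0, n3=0, n4=0, n5=1, n6=0, n7=1, n8=0 → Y1=1, Y2=0; observed Y1=1, Y2=0. Eliminates n3 stuck-at-1, n3 inverted output, n4 stuck-at-1, n4 inverted output, n5 inverted output.
Only n5 stuck-at-1 is consistent with every test.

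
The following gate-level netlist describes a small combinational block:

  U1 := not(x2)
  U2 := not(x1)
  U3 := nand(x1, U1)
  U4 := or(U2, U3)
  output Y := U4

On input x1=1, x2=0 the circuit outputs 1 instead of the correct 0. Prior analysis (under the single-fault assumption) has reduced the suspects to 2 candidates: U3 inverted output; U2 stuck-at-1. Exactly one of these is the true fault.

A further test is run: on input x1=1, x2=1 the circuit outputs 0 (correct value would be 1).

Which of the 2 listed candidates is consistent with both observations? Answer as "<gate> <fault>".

Evaluate each candidate on input x1=1, x2=1:
  U3 inverted output: U1=0, U2=0, U3=0 [inverted output], U4=0 → 0 — matches
  U2 stuck-at-1: U1=0, U2=1 [stuck-at-1], U3=1, U4=1 → 1 — eliminated
Only U3 inverted output reproduces the observed 0.

U3 inverted output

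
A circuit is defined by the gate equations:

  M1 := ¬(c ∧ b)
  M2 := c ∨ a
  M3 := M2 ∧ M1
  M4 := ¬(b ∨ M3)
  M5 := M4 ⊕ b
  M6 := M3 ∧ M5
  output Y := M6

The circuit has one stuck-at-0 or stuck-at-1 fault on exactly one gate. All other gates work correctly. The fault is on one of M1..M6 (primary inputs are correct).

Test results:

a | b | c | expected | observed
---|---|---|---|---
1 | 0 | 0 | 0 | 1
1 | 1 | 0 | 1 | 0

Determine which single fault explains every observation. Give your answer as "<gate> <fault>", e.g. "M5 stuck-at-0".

M4 stuck-at-1

Fault-free values for test 1 (a=1, b=0, c=0): M1=1, M2=1, M3=1, M4=0, M5=0, M6=0, giving Y=0. Observed 1.
Test 1: faults giving observed 1 are {M4 stuck-at-1, M5 stuck-at-1, M6 stuck-at-1}.
Test 2 (a=1, b=1, c=0): fault-free M1=1, M2=1, M3=1, M4=0, M5=1, M6=1 → 1; observed 0. Eliminates M5 stuck-at-1, M6 stuck-at-1.
Only M4 stuck-at-1 is consistent with every test.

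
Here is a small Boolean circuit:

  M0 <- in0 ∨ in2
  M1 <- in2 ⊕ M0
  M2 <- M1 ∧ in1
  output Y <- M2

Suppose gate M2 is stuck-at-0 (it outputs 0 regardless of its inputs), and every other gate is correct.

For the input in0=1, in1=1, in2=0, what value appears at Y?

Propagate with M2 forced: M0=1, M1=1, M2=0 [stuck-at-0].
So Y = 0. (Without the fault it would be 1.)

0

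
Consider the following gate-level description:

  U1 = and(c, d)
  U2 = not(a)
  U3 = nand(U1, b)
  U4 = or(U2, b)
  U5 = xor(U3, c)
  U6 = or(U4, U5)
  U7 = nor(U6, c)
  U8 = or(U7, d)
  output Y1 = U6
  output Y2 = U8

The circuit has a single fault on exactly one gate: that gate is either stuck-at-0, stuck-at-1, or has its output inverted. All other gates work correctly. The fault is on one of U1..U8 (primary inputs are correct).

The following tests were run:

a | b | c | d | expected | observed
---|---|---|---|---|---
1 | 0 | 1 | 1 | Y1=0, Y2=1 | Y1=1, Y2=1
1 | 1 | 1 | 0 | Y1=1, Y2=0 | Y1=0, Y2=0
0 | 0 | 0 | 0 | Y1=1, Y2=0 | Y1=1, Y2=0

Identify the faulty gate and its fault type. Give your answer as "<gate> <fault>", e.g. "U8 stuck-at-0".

Fault-free values for test 1 (a=1, b=0, c=1, d=1): U1=1, U2=0, U3=1, U4=0, U5=0, U6=0, U7=0, U8=1, giving Y1=0, Y2=1. Observed Y1=1, Y2=1.
Test 1: faults giving observed Y1=1, Y2=1 are {U2 stuck-at-1, U2 inverted output, U3 stuck-at-0, U3 inverted output, U4 stuck-at-1, U4 inverted output, U5 stuck-at-1, U5 inverted output, U6 stuck-at-1, U6 inverted output}.
Test 2 (a=1, b=1, c=1, d=0): fault-free U1=0, U2=0, U3=1, U4=1, U5=0, U6=1, U7=0, U8=0 → Y1=1, Y2=0; observed Y1=0, Y2=0. Eliminates U2 stuck-at-1, U2 inverted output, U3 stuck-at-0, U3 inverted output, U4 stuck-at-1, U5 stuck-at-1, U5 inverted output, U6 stuck-at-1.
Test 3 (a=0, b=0, c=0, d=0): fault-free U1=0, U2=1, U3=1, U4=1, U5=1, U6=1, U7=0, U8=0 → Y1=1, Y2=0; observed Y1=1, Y2=0. Eliminates U6 inverted output.
Only U4 inverted output is consistent with every test.

U4 inverted output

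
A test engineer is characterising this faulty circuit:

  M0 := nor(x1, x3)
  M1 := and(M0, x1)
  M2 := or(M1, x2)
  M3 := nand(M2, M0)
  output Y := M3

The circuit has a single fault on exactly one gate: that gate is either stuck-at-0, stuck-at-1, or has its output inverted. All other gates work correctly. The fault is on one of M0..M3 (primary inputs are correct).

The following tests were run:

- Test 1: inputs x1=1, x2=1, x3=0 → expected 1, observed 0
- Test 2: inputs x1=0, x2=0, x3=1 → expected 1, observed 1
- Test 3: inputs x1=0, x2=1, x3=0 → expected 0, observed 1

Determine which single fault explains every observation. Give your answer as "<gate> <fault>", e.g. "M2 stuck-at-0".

M0 inverted output

Fault-free values for test 1 (x1=1, x2=1, x3=0): M0=0, M1=0, M2=1, M3=1, giving Y=1. Observed 0.
Test 1: faults giving observed 0 are {M0 stuck-at-1, M0 inverted output, M3 stuck-at-0, M3 inverted output}.
Test 2 (x1=0, x2=0, x3=1): fault-free M0=0, M1=0, M2=0, M3=1 → 1; observed 1. Eliminates M3 stuck-at-0, M3 inverted output.
Test 3 (x1=0, x2=1, x3=0): fault-free M0=1, M1=0, M2=1, M3=0 → 0; observed 1. Eliminates M0 stuck-at-1.
Only M0 inverted output is consistent with every test.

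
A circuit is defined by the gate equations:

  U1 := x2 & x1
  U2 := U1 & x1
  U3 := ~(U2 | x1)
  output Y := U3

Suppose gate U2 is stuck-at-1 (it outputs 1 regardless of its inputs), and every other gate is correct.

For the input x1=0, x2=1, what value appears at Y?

Propagate with U2 forced: U1=0, U2=1 [stuck-at-1], U3=0.
So Y = 0. (Without the fault it would be 1.)

0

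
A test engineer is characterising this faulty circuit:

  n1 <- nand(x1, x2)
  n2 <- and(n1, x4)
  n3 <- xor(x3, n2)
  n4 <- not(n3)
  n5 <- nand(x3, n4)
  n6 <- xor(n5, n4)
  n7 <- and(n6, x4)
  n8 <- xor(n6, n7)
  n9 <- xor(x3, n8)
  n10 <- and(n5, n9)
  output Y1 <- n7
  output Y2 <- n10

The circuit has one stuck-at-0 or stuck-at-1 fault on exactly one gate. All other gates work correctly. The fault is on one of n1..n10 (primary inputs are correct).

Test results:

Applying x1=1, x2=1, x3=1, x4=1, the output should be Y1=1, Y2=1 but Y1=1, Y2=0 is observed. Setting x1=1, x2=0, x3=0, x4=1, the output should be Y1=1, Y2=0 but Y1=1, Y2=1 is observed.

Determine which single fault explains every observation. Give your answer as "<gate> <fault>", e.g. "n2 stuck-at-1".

Fault-free values for test 1 (x1=1, x2=1, x3=1, x4=1): n1=0, n2=0, n3=1, n4=0, n5=1, n6=1, n7=1, n8=0, n9=1, n10=1, giving Y1=1, Y2=1. Observed Y1=1, Y2=0.
Test 1: faults giving observed Y1=1, Y2=0 are {n1 stuck-at-1, n2 stuck-at-1, n3 stuck-at-0, n4 stuck-at-1, n8 stuck-at-1, n9 stuck-at-0, n10 stuck-at-0}.
Test 2 (x1=1, x2=0, x3=0, x4=1): fault-free n1=1, n2=1, n3=1, n4=0, n5=1, n6=1, n7=1, n8=0, n9=0, n10=0 → Y1=1, Y2=0; observed Y1=1, Y2=1. Eliminates n1 stuck-at-1, n2 stuck-at-1, n3 stuck-at-0, n4 stuck-at-1, n9 stuck-at-0, n10 stuck-at-0.
Only n8 stuck-at-1 is consistent with every test.

n8 stuck-at-1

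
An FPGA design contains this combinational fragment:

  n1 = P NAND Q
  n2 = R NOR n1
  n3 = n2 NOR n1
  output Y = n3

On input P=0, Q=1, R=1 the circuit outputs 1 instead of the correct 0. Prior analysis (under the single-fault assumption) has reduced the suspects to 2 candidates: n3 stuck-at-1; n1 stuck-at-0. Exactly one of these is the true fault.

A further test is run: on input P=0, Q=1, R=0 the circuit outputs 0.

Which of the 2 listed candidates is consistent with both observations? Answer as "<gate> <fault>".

Evaluate each candidate on input P=0, Q=1, R=0:
  n3 stuck-at-1: n1=1, n2=0, n3=1 [stuck-at-1] → 1 — eliminated
  n1 stuck-at-0: n1=0 [stuck-at-0], n2=1, n3=0 → 0 — matches
Only n1 stuck-at-0 reproduces the observed 0.

n1 stuck-at-0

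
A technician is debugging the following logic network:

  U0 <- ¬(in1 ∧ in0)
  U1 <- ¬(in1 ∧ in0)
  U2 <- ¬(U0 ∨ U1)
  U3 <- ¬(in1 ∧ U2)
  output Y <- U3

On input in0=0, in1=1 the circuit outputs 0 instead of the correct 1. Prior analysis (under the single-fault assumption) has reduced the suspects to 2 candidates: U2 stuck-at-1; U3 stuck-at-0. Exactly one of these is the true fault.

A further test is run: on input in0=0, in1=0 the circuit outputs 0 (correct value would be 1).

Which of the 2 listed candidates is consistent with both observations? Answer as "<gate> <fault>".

Evaluate each candidate on input in0=0, in1=0:
  U2 stuck-at-1: U0=1, U1=1, U2=1 [stuck-at-1], U3=1 → 1 — eliminated
  U3 stuck-at-0: U0=1, U1=1, U2=0, U3=0 [stuck-at-0] → 0 — matches
Only U3 stuck-at-0 reproduces the observed 0.

U3 stuck-at-0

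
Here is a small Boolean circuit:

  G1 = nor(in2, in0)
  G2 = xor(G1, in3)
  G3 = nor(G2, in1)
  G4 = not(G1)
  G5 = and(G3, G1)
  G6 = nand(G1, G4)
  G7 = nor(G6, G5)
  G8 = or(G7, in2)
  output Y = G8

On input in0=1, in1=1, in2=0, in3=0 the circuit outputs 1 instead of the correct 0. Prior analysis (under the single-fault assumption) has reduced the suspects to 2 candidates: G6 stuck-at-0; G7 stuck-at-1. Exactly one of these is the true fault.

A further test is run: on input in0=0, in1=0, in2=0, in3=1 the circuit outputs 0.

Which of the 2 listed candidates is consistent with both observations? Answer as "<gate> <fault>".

Evaluate each candidate on input in0=0, in1=0, in2=0, in3=1:
  G6 stuck-at-0: G1=1, G2=0, G3=1, G4=0, G5=1, G6=0 [stuck-at-0], G7=0, G8=0 → 0 — matches
  G7 stuck-at-1: G1=1, G2=0, G3=1, G4=0, G5=1, G6=1, G7=1 [stuck-at-1], G8=1 → 1 — eliminated
Only G6 stuck-at-0 reproduces the observed 0.

G6 stuck-at-0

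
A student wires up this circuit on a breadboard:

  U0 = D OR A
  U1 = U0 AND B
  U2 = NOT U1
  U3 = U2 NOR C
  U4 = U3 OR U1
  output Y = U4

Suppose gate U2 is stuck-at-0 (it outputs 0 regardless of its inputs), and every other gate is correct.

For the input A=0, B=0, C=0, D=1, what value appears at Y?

Propagate with U2 forced: U0=1, U1=0, U2=0 [stuck-at-0], U3=1, U4=1.
So Y = 1. (Without the fault it would be 0.)

1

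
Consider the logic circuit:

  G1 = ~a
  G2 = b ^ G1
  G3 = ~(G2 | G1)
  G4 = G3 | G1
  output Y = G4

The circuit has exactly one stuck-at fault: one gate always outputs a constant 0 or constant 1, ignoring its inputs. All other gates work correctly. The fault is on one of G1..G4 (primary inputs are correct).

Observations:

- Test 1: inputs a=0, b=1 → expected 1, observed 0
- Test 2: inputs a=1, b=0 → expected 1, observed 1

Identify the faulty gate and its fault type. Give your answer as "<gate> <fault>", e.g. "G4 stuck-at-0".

Fault-free values for test 1 (a=0, b=1): G1=1, G2=0, G3=0, G4=1, giving Y=1. Observed 0.
Test 1: faults giving observed 0 are {G1 stuck-at-0, G4 stuck-at-0}.
Test 2 (a=1, b=0): fault-free G1=0, G2=0, G3=1, G4=1 → 1; observed 1. Eliminates G4 stuck-at-0.
Only G1 stuck-at-0 is consistent with every test.

G1 stuck-at-0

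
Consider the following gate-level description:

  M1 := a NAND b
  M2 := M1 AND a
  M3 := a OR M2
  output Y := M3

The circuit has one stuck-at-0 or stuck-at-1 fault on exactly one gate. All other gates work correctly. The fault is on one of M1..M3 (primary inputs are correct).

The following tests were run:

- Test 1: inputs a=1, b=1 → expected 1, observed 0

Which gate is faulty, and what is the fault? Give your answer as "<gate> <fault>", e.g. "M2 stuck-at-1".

M3 stuck-at-0

Fault-free values for test 1 (a=1, b=1): M1=0, M2=0, M3=1, giving Y=1. Observed 0.
Test 1: faults giving observed 0 are {M3 stuck-at-0}.
Only M3 stuck-at-0 is consistent with every test.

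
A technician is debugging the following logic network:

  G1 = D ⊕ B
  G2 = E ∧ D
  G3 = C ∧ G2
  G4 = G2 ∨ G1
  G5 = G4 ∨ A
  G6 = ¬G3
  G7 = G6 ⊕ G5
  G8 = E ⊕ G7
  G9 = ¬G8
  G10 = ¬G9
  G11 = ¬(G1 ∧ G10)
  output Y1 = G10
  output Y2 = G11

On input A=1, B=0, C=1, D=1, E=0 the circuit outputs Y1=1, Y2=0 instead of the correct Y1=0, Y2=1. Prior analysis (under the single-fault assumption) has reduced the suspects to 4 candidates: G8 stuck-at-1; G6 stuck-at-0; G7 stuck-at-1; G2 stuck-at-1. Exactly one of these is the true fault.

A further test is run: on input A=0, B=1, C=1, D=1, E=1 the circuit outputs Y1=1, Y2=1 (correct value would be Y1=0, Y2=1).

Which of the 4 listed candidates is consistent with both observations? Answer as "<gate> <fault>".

G8 stuck-at-1

Evaluate each candidate on input A=0, B=1, C=1, D=1, E=1:
  G8 stuck-at-1: G1=0, G2=1, G3=1, G4=1, G5=1, G6=0, G7=1, G8=1 [stuck-at-1], G9=0, G10=1, G11=1 → Y1=1, Y2=1 — matches
  G6 stuck-at-0: G1=0, G2=1, G3=1, G4=1, G5=1, G6=0 [stuck-at-0], G7=1, G8=0, G9=1, G10=0, G11=1 → Y1=0, Y2=1 — eliminated
  G7 stuck-at-1: G1=0, G2=1, G3=1, G4=1, G5=1, G6=0, G7=1 [stuck-at-1], G8=0, G9=1, G10=0, G11=1 → Y1=0, Y2=1 — eliminated
  G2 stuck-at-1: G1=0, G2=1 [stuck-at-1], G3=1, G4=1, G5=1, G6=0, G7=1, G8=0, G9=1, G10=0, G11=1 → Y1=0, Y2=1 — eliminated
Only G8 stuck-at-1 reproduces the observed Y1=1, Y2=1.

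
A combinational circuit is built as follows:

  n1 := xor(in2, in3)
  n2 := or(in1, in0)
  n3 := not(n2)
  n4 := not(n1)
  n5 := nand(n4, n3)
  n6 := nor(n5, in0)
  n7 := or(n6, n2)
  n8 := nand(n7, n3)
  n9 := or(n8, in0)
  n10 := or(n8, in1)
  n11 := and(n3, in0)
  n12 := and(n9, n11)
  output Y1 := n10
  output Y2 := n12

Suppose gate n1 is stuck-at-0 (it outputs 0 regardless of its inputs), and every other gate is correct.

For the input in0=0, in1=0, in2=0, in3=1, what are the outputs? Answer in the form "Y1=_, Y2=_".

Propagate with n1 forced: n1=0 [stuck-at-0], n2=0, n3=1, n4=1, n5=0, n6=1, n7=1, n8=0, n9=0, n10=0, n11=0, n12=0.
So the outputs are Y1=0, Y2=0. (Without the fault they would be Y1=1, Y2=0.)

Y1=0, Y2=0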